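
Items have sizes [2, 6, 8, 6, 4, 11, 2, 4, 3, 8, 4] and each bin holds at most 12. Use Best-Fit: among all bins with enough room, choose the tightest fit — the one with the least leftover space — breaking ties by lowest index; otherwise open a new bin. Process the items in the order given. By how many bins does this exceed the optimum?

1

Best-Fit: [2,6,4] [8,2] [6,4] [11] [3,8] [4] → 6 bins.
Total size 58; any packing needs at least ⌈58/12⌉ = 5 bins.
An optimal packing achieves that bound: [11] [8,4] [8,4] [6,6] [4,3,2,2] → 5 bins.
Excess: 6 − 5 = 1.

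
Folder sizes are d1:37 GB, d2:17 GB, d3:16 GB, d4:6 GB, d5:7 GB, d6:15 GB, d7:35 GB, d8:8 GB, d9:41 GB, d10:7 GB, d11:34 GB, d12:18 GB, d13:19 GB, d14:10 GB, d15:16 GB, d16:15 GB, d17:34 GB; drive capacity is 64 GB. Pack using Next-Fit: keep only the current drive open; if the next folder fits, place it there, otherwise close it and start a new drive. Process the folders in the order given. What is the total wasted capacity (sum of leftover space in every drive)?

113

drive 1: place d1 (37 GB), 27 GB left
drive 1: place d2 (17 GB), 10 GB left
drive 2: place d3 (16 GB), 48 GB left
drive 2: place d4 (6 GB), 42 GB left
drive 2: place d5 (7 GB), 35 GB left
drive 2: place d6 (15 GB), 20 GB left
drive 3: place d7 (35 GB), 29 GB left
drive 3: place d8 (8 GB), 21 GB left
drive 4: place d9 (41 GB), 23 GB left
drive 4: place d10 (7 GB), 16 GB left
drive 5: place d11 (34 GB), 30 GB left
drive 5: place d12 (18 GB), 12 GB left
drive 6: place d13 (19 GB), 45 GB left
drive 6: place d14 (10 GB), 35 GB left
drive 6: place d15 (16 GB), 19 GB left
drive 6: place d16 (15 GB), 4 GB left
drive 7: place d17 (34 GB), 30 GB left
7 drives × 64 GB = 448 GB; used 335 GB; unused 113 GB.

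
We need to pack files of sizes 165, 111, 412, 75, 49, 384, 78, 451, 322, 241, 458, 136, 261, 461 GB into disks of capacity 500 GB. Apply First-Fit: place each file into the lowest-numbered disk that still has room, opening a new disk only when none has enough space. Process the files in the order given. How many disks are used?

Put 165 GB in disk 1; 335 GB remain.
Put 111 GB in disk 1; 224 GB remain.
Put 412 GB in disk 2; 88 GB remain.
Put 75 GB in disk 1; 149 GB remain.
Put 49 GB in disk 1; 100 GB remain.
Put 384 GB in disk 3; 116 GB remain.
Put 78 GB in disk 1; 22 GB remain.
Put 451 GB in disk 4; 49 GB remain.
Put 322 GB in disk 5; 178 GB remain.
Put 241 GB in disk 6; 259 GB remain.
Put 458 GB in disk 7; 42 GB remain.
Put 136 GB in disk 5; 42 GB remain.
Put 261 GB in disk 8; 239 GB remain.
Put 461 GB in disk 9; 39 GB remain.

9 disks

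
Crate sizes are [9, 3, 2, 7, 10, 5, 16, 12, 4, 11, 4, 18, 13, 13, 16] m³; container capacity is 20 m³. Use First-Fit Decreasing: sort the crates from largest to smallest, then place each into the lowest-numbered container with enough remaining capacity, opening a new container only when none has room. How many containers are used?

Sorted descending: 18, 16, 16, 13, 13, 12, 11, 10, 9, 7, 5, 4, 4, 3, 2.
Put 18 m³ in container 1; 2 m³ remain.
Put 16 m³ in container 2; 4 m³ remain.
Put 16 m³ in container 3; 4 m³ remain.
Put 13 m³ in container 4; 7 m³ remain.
Put 13 m³ in container 5; 7 m³ remain.
Put 12 m³ in container 6; 8 m³ remain.
Put 11 m³ in container 7; 9 m³ remain.
Put 10 m³ in container 8; 10 m³ remain.
Put 9 m³ in container 7; 0 m³ remain.
Put 7 m³ in container 4; 0 m³ remain.
Put 5 m³ in container 5; 2 m³ remain.
Put 4 m³ in container 2; 0 m³ remain.
Put 4 m³ in container 3; 0 m³ remain.
Put 3 m³ in container 6; 5 m³ remain.
Put 2 m³ in container 1; 0 m³ remain.
Final containers: [18,2] [16,4] [16,4] [13,7] [13,5] [12,3] [11,9] [10].

8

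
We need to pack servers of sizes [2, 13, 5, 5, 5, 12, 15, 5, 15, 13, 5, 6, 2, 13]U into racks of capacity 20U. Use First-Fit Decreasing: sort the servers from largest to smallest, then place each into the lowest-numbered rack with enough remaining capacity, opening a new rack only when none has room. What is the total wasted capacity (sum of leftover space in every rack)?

4

Sorted descending: 15, 15, 13, 13, 13, 12, 6, 5, 5, 5, 5, 5, 2, 2.
15U → rack 1 (remaining 5U)
15U → rack 2 (remaining 5U)
13U → rack 3 (remaining 7U)
13U → rack 4 (remaining 7U)
13U → rack 5 (remaining 7U)
12U → rack 6 (remaining 8U)
6U → rack 3 (remaining 1U)
5U → rack 1 (remaining 0U)
5U → rack 2 (remaining 0U)
5U → rack 4 (remaining 2U)
5U → rack 5 (remaining 2U)
5U → rack 6 (remaining 3U)
2U → rack 4 (remaining 0U)
2U → rack 5 (remaining 0U)
6 racks × 20U = 120U; used 116U; unused 4U.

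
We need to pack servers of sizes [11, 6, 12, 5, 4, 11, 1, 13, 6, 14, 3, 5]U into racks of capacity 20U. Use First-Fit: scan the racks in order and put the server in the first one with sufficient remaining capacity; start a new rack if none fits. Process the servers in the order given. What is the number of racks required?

11U → rack 1 (remaining 9U)
6U → rack 1 (remaining 3U)
12U → rack 2 (remaining 8U)
5U → rack 2 (remaining 3U)
4U → rack 3 (remaining 16U)
11U → rack 3 (remaining 5U)
1U → rack 1 (remaining 2U)
13U → rack 4 (remaining 7U)
6U → rack 4 (remaining 1U)
14U → rack 5 (remaining 6U)
3U → rack 2 (remaining 0U)
5U → rack 3 (remaining 0U)
Final racks: [11,6,1] [12,5,3] [4,11,5] [13,6] [14].

5 racks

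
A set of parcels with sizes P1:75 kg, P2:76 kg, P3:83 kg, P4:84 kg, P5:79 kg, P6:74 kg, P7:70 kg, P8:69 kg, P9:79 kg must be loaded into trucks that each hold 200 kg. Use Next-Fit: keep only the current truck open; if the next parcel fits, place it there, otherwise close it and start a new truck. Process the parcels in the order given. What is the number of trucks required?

5

truck 1: place P1 (75 kg), 125 kg left
truck 1: place P2 (76 kg), 49 kg left
truck 2: place P3 (83 kg), 117 kg left
truck 2: place P4 (84 kg), 33 kg left
truck 3: place P5 (79 kg), 121 kg left
truck 3: place P6 (74 kg), 47 kg left
truck 4: place P7 (70 kg), 130 kg left
truck 4: place P8 (69 kg), 61 kg left
truck 5: place P9 (79 kg), 121 kg left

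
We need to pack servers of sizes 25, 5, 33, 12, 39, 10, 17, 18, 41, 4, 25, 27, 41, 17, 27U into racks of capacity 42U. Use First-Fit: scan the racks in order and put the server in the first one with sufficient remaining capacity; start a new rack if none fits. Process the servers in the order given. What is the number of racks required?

25U → rack 1 (remaining 17U)
5U → rack 1 (remaining 12U)
33U → rack 2 (remaining 9U)
12U → rack 1 (remaining 0U)
39U → rack 3 (remaining 3U)
10U → rack 4 (remaining 32U)
17U → rack 4 (remaining 15U)
18U → rack 5 (remaining 24U)
41U → rack 6 (remaining 1U)
4U → rack 2 (remaining 5U)
25U → rack 7 (remaining 17U)
27U → rack 8 (remaining 15U)
41U → rack 9 (remaining 1U)
17U → rack 5 (remaining 7U)
27U → rack 10 (remaining 15U)

10 racks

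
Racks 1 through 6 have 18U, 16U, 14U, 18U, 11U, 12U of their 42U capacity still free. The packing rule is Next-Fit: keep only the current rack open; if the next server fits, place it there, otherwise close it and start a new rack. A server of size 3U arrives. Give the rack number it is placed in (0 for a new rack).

6

Next-Fit only looks at rack 6, which has 12U free.
3U fits there.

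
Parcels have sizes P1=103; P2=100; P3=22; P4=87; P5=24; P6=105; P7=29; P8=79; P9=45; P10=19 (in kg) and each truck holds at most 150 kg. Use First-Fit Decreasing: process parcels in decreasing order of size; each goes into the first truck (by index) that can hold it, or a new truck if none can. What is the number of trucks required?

Sorted descending: 105, 103, 100, 87, 79, 45, 29, 24, 22, 19.
105 kg → truck 1 (remaining 45 kg)
103 kg → truck 2 (remaining 47 kg)
100 kg → truck 3 (remaining 50 kg)
87 kg → truck 4 (remaining 63 kg)
79 kg → truck 5 (remaining 71 kg)
45 kg → truck 1 (remaining 0 kg)
29 kg → truck 2 (remaining 18 kg)
24 kg → truck 3 (remaining 26 kg)
22 kg → truck 3 (remaining 4 kg)
19 kg → truck 4 (remaining 44 kg)
Final trucks: [105,45] [103,29] [100,24,22] [87,19] [79].

5 trucks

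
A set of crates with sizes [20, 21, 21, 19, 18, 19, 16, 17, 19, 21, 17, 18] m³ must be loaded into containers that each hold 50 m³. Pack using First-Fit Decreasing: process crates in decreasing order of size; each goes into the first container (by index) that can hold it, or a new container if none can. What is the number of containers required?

Sorted descending: 21, 21, 21, 20, 19, 19, 19, 18, 18, 17, 17, 16.
container 1: place 21 m³, 29 m³ left
container 1: place 21 m³, 8 m³ left
container 2: place 21 m³, 29 m³ left
container 2: place 20 m³, 9 m³ left
container 3: place 19 m³, 31 m³ left
container 3: place 19 m³, 12 m³ left
container 4: place 19 m³, 31 m³ left
container 4: place 18 m³, 13 m³ left
container 5: place 18 m³, 32 m³ left
container 5: place 17 m³, 15 m³ left
container 6: place 17 m³, 33 m³ left
container 6: place 16 m³, 17 m³ left

6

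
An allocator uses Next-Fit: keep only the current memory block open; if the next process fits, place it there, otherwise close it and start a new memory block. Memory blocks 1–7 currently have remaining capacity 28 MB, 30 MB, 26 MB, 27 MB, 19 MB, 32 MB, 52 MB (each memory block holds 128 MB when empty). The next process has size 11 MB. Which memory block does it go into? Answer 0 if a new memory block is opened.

7

Next-Fit only looks at memory block 7, which has 52 MB free.
11 MB fits there.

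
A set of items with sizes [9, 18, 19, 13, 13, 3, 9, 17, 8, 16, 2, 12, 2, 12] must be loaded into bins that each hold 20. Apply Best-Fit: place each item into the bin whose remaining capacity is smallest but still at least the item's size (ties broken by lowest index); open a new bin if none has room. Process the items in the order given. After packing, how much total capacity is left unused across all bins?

27

Put 9 in bin 1; 11 remain.
Put 18 in bin 2; 2 remain.
Put 19 in bin 3; 1 remain.
Put 13 in bin 4; 7 remain.
Put 13 in bin 5; 7 remain.
Put 3 in bin 4; 4 remain.
Put 9 in bin 1; 2 remain.
Put 17 in bin 6; 3 remain.
Put 8 in bin 7; 12 remain.
Put 16 in bin 8; 4 remain.
Put 2 in bin 1; 0 remain.
Put 12 in bin 7; 0 remain.
Put 2 in bin 2; 0 remain.
Put 12 in bin 9; 8 remain.
9 bins × 20 = 180; used 153; unused 27.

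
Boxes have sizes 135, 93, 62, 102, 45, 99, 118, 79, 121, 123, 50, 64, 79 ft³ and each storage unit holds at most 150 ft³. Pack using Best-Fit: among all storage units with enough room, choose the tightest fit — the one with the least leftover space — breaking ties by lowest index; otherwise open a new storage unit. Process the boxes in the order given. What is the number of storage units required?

9

Put 135 ft³ in storage unit 1; 15 ft³ remain.
Put 93 ft³ in storage unit 2; 57 ft³ remain.
Put 62 ft³ in storage unit 3; 88 ft³ remain.
Put 102 ft³ in storage unit 4; 48 ft³ remain.
Put 45 ft³ in storage unit 4; 3 ft³ remain.
Put 99 ft³ in storage unit 5; 51 ft³ remain.
Put 118 ft³ in storage unit 6; 32 ft³ remain.
Put 79 ft³ in storage unit 3; 9 ft³ remain.
Put 121 ft³ in storage unit 7; 29 ft³ remain.
Put 123 ft³ in storage unit 8; 27 ft³ remain.
Put 50 ft³ in storage unit 5; 1 ft³ remain.
Put 64 ft³ in storage unit 9; 86 ft³ remain.
Put 79 ft³ in storage unit 9; 7 ft³ remain.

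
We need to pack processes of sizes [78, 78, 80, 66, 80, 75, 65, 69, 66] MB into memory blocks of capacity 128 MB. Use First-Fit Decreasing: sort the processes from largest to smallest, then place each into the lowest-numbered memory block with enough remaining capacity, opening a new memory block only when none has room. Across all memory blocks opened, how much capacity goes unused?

Sorted descending: 80, 80, 78, 78, 75, 69, 66, 66, 65.
80 MB → memory block 1 (remaining 48 MB)
80 MB → memory block 2 (remaining 48 MB)
78 MB → memory block 3 (remaining 50 MB)
78 MB → memory block 4 (remaining 50 MB)
75 MB → memory block 5 (remaining 53 MB)
69 MB → memory block 6 (remaining 59 MB)
66 MB → memory block 7 (remaining 62 MB)
66 MB → memory block 8 (remaining 62 MB)
65 MB → memory block 9 (remaining 63 MB)
9 memory blocks × 128 MB = 1152 MB; used 657 MB; unused 495 MB.

495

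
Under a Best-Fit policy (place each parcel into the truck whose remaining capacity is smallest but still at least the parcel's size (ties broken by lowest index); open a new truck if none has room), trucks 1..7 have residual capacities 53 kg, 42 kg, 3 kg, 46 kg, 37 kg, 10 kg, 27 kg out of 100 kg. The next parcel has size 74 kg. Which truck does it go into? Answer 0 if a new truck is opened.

0

No truck has ≥ 74 kg free, so a new truck is opened.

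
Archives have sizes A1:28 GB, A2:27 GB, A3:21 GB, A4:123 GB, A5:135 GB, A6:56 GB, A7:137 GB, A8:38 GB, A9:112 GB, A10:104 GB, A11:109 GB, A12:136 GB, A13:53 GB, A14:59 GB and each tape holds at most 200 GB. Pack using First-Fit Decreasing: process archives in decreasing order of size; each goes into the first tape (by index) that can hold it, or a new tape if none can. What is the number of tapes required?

Sorted descending: 137, 136, 135, 123, 112, 109, 104, 59, 56, 53, 38, 28, 27, 21.
tape 1: place 137 GB, 63 GB left
tape 2: place 136 GB, 64 GB left
tape 3: place 135 GB, 65 GB left
tape 4: place 123 GB, 77 GB left
tape 5: place 112 GB, 88 GB left
tape 6: place 109 GB, 91 GB left
tape 7: place 104 GB, 96 GB left
tape 1: place 59 GB, 4 GB left
tape 2: place 56 GB, 8 GB left
tape 3: place 53 GB, 12 GB left
tape 4: place 38 GB, 39 GB left
tape 4: place 28 GB, 11 GB left
tape 5: place 27 GB, 61 GB left
tape 5: place 21 GB, 40 GB left

7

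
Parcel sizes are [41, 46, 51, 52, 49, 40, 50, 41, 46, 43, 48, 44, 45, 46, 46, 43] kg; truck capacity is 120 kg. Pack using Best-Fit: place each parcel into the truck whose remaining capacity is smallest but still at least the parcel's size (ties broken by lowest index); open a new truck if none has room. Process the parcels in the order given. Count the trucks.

8

Put 41 kg in truck 1; 79 kg remain.
Put 46 kg in truck 1; 33 kg remain.
Put 51 kg in truck 2; 69 kg remain.
Put 52 kg in truck 2; 17 kg remain.
Put 49 kg in truck 3; 71 kg remain.
Put 40 kg in truck 3; 31 kg remain.
Put 50 kg in truck 4; 70 kg remain.
Put 41 kg in truck 4; 29 kg remain.
Put 46 kg in truck 5; 74 kg remain.
Put 43 kg in truck 5; 31 kg remain.
Put 48 kg in truck 6; 72 kg remain.
Put 44 kg in truck 6; 28 kg remain.
Put 45 kg in truck 7; 75 kg remain.
Put 46 kg in truck 7; 29 kg remain.
Put 46 kg in truck 8; 74 kg remain.
Put 43 kg in truck 8; 31 kg remain.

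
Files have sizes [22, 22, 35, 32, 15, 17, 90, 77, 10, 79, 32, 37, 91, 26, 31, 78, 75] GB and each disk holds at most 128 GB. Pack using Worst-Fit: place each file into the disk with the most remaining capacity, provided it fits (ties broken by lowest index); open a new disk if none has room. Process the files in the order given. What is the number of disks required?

22 GB → disk 1 (remaining 106 GB)
22 GB → disk 1 (remaining 84 GB)
35 GB → disk 1 (remaining 49 GB)
32 GB → disk 1 (remaining 17 GB)
15 GB → disk 1 (remaining 2 GB)
17 GB → disk 2 (remaining 111 GB)
90 GB → disk 2 (remaining 21 GB)
77 GB → disk 3 (remaining 51 GB)
10 GB → disk 3 (remaining 41 GB)
79 GB → disk 4 (remaining 49 GB)
32 GB → disk 4 (remaining 17 GB)
37 GB → disk 3 (remaining 4 GB)
91 GB → disk 5 (remaining 37 GB)
26 GB → disk 5 (remaining 11 GB)
31 GB → disk 6 (remaining 97 GB)
78 GB → disk 6 (remaining 19 GB)
75 GB → disk 7 (remaining 53 GB)
Final disks: [22,22,35,32,15] [17,90] [77,10,37] [79,32] [91,26] [31,78] [75].

7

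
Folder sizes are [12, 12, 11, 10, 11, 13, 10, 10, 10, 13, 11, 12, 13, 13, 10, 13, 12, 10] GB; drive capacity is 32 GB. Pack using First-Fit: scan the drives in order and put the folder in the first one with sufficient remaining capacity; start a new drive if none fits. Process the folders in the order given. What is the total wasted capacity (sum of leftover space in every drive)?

Put 12 GB in drive 1; 20 GB remain.
Put 12 GB in drive 1; 8 GB remain.
Put 11 GB in drive 2; 21 GB remain.
Put 10 GB in drive 2; 11 GB remain.
Put 11 GB in drive 2; 0 GB remain.
Put 13 GB in drive 3; 19 GB remain.
Put 10 GB in drive 3; 9 GB remain.
Put 10 GB in drive 4; 22 GB remain.
Put 10 GB in drive 4; 12 GB remain.
Put 13 GB in drive 5; 19 GB remain.
Put 11 GB in drive 4; 1 GB remain.
Put 12 GB in drive 5; 7 GB remain.
Put 13 GB in drive 6; 19 GB remain.
Put 13 GB in drive 6; 6 GB remain.
Put 10 GB in drive 7; 22 GB remain.
Put 13 GB in drive 7; 9 GB remain.
Put 12 GB in drive 8; 20 GB remain.
Put 10 GB in drive 8; 10 GB remain.
8 drives × 32 GB = 256 GB; used 206 GB; unused 50 GB.

50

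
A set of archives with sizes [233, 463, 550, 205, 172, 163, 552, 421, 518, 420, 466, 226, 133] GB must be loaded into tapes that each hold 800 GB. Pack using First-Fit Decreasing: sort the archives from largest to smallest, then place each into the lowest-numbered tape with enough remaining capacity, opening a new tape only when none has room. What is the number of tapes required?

Sorted descending: 552, 550, 518, 466, 463, 421, 420, 233, 226, 205, 172, 163, 133.
552 GB → tape 1 (remaining 248 GB)
550 GB → tape 2 (remaining 250 GB)
518 GB → tape 3 (remaining 282 GB)
466 GB → tape 4 (remaining 334 GB)
463 GB → tape 5 (remaining 337 GB)
421 GB → tape 6 (remaining 379 GB)
420 GB → tape 7 (remaining 380 GB)
233 GB → tape 1 (remaining 15 GB)
226 GB → tape 2 (remaining 24 GB)
205 GB → tape 3 (remaining 77 GB)
172 GB → tape 4 (remaining 162 GB)
163 GB → tape 5 (remaining 174 GB)
133 GB → tape 4 (remaining 29 GB)

7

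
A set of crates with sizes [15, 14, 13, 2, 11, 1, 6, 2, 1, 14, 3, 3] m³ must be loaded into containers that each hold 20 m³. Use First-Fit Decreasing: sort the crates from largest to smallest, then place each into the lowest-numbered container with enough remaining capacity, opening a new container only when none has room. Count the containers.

5

Sorted descending: 15, 14, 14, 13, 11, 6, 3, 3, 2, 2, 1, 1.
Put 15 m³ in container 1; 5 m³ remain.
Put 14 m³ in container 2; 6 m³ remain.
Put 14 m³ in container 3; 6 m³ remain.
Put 13 m³ in container 4; 7 m³ remain.
Put 11 m³ in container 5; 9 m³ remain.
Put 6 m³ in container 2; 0 m³ remain.
Put 3 m³ in container 1; 2 m³ remain.
Put 3 m³ in container 3; 3 m³ remain.
Put 2 m³ in container 1; 0 m³ remain.
Put 2 m³ in container 3; 1 m³ remain.
Put 1 m³ in container 3; 0 m³ remain.
Put 1 m³ in container 4; 6 m³ remain.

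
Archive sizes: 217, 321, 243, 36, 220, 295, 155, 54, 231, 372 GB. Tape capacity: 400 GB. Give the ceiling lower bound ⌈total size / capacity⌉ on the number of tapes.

6 tapes

Total size = 217 + 321 + 243 + 36 + 220 + 295 + 155 + 54 + 231 + 372 = 2144 GB.
⌈2144 / 400⌉ = 6.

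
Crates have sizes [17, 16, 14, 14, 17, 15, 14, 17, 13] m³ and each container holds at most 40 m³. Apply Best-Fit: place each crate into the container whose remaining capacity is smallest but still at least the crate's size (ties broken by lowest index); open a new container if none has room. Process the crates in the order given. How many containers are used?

5

container 1: place 17 m³, 23 m³ left
container 1: place 16 m³, 7 m³ left
container 2: place 14 m³, 26 m³ left
container 2: place 14 m³, 12 m³ left
container 3: place 17 m³, 23 m³ left
container 3: place 15 m³, 8 m³ left
container 4: place 14 m³, 26 m³ left
container 4: place 17 m³, 9 m³ left
container 5: place 13 m³, 27 m³ left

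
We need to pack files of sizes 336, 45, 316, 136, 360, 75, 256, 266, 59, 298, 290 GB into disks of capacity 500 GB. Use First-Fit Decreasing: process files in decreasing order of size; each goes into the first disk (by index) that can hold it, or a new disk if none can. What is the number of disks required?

Sorted descending: 360, 336, 316, 298, 290, 266, 256, 136, 75, 59, 45.
disk 1: place 360 GB, 140 GB left
disk 2: place 336 GB, 164 GB left
disk 3: place 316 GB, 184 GB left
disk 4: place 298 GB, 202 GB left
disk 5: place 290 GB, 210 GB left
disk 6: place 266 GB, 234 GB left
disk 7: place 256 GB, 244 GB left
disk 1: place 136 GB, 4 GB left
disk 2: place 75 GB, 89 GB left
disk 2: place 59 GB, 30 GB left
disk 3: place 45 GB, 139 GB left

7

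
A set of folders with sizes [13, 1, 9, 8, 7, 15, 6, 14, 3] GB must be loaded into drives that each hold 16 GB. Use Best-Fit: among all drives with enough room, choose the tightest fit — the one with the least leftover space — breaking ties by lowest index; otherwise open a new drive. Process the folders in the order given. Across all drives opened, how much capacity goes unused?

20

Put 13 GB in drive 1; 3 GB remain.
Put 1 GB in drive 1; 2 GB remain.
Put 9 GB in drive 2; 7 GB remain.
Put 8 GB in drive 3; 8 GB remain.
Put 7 GB in drive 2; 0 GB remain.
Put 15 GB in drive 4; 1 GB remain.
Put 6 GB in drive 3; 2 GB remain.
Put 14 GB in drive 5; 2 GB remain.
Put 3 GB in drive 6; 13 GB remain.
6 drives × 16 GB = 96 GB; used 76 GB; unused 20 GB.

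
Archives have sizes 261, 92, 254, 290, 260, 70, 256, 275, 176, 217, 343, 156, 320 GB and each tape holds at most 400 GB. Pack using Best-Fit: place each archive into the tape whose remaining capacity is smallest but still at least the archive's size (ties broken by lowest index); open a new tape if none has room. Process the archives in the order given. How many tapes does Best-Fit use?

10

261 GB → tape 1 (remaining 139 GB)
92 GB → tape 1 (remaining 47 GB)
254 GB → tape 2 (remaining 146 GB)
290 GB → tape 3 (remaining 110 GB)
260 GB → tape 4 (remaining 140 GB)
70 GB → tape 3 (remaining 40 GB)
256 GB → tape 5 (remaining 144 GB)
275 GB → tape 6 (remaining 125 GB)
176 GB → tape 7 (remaining 224 GB)
217 GB → tape 7 (remaining 7 GB)
343 GB → tape 8 (remaining 57 GB)
156 GB → tape 9 (remaining 244 GB)
320 GB → tape 10 (remaining 80 GB)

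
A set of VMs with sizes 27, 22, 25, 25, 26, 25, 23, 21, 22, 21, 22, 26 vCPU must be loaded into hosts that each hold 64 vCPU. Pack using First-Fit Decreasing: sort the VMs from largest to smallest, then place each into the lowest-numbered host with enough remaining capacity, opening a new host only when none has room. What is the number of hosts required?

Sorted descending: 27, 26, 26, 25, 25, 25, 23, 22, 22, 22, 21, 21.
27 vCPU → host 1 (remaining 37 vCPU)
26 vCPU → host 1 (remaining 11 vCPU)
26 vCPU → host 2 (remaining 38 vCPU)
25 vCPU → host 2 (remaining 13 vCPU)
25 vCPU → host 3 (remaining 39 vCPU)
25 vCPU → host 3 (remaining 14 vCPU)
23 vCPU → host 4 (remaining 41 vCPU)
22 vCPU → host 4 (remaining 19 vCPU)
22 vCPU → host 5 (remaining 42 vCPU)
22 vCPU → host 5 (remaining 20 vCPU)
21 vCPU → host 6 (remaining 43 vCPU)
21 vCPU → host 6 (remaining 22 vCPU)
Final hosts: [27,26] [26,25] [25,25] [23,22] [22,22] [21,21].

6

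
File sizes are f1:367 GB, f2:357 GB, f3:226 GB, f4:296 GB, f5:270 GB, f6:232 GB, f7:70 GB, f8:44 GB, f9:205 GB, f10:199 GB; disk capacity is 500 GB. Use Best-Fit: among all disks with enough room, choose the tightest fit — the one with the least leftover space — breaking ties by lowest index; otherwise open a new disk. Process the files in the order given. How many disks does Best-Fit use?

5

f1 (367 GB) → disk 1 (remaining 133 GB)
f2 (357 GB) → disk 2 (remaining 143 GB)
f3 (226 GB) → disk 3 (remaining 274 GB)
f4 (296 GB) → disk 4 (remaining 204 GB)
f5 (270 GB) → disk 3 (remaining 4 GB)
f6 (232 GB) → disk 5 (remaining 268 GB)
f7 (70 GB) → disk 1 (remaining 63 GB)
f8 (44 GB) → disk 1 (remaining 19 GB)
f9 (205 GB) → disk 5 (remaining 63 GB)
f10 (199 GB) → disk 4 (remaining 5 GB)
Final disks: [367,70,44] [357] [226,270] [296,199] [232,205].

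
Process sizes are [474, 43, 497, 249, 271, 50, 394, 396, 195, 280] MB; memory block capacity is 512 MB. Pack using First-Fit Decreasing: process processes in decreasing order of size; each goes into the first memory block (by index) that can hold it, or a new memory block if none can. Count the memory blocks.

7 memory blocks

Sorted descending: 497, 474, 396, 394, 280, 271, 249, 195, 50, 43.
Put 497 MB in memory block 1; 15 MB remain.
Put 474 MB in memory block 2; 38 MB remain.
Put 396 MB in memory block 3; 116 MB remain.
Put 394 MB in memory block 4; 118 MB remain.
Put 280 MB in memory block 5; 232 MB remain.
Put 271 MB in memory block 6; 241 MB remain.
Put 249 MB in memory block 7; 263 MB remain.
Put 195 MB in memory block 5; 37 MB remain.
Put 50 MB in memory block 3; 66 MB remain.
Put 43 MB in memory block 3; 23 MB remain.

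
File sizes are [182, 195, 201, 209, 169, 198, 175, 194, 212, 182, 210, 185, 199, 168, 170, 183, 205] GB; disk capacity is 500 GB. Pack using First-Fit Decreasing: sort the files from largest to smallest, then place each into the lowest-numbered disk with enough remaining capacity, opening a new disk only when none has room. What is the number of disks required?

Sorted descending: 212, 210, 209, 205, 201, 199, 198, 195, 194, 185, 183, 182, 182, 175, 170, 169, 168.
Put 212 GB in disk 1; 288 GB remain.
Put 210 GB in disk 1; 78 GB remain.
Put 209 GB in disk 2; 291 GB remain.
Put 205 GB in disk 2; 86 GB remain.
Put 201 GB in disk 3; 299 GB remain.
Put 199 GB in disk 3; 100 GB remain.
Put 198 GB in disk 4; 302 GB remain.
Put 195 GB in disk 4; 107 GB remain.
Put 194 GB in disk 5; 306 GB remain.
Put 185 GB in disk 5; 121 GB remain.
Put 183 GB in disk 6; 317 GB remain.
Put 182 GB in disk 6; 135 GB remain.
Put 182 GB in disk 7; 318 GB remain.
Put 175 GB in disk 7; 143 GB remain.
Put 170 GB in disk 8; 330 GB remain.
Put 169 GB in disk 8; 161 GB remain.
Put 168 GB in disk 9; 332 GB remain.

9 disks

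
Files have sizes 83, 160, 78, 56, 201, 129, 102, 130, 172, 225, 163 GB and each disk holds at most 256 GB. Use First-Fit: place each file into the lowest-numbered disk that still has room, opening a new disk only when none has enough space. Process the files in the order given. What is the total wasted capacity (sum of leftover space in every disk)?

549

Put 83 GB in disk 1; 173 GB remain.
Put 160 GB in disk 1; 13 GB remain.
Put 78 GB in disk 2; 178 GB remain.
Put 56 GB in disk 2; 122 GB remain.
Put 201 GB in disk 3; 55 GB remain.
Put 129 GB in disk 4; 127 GB remain.
Put 102 GB in disk 2; 20 GB remain.
Put 130 GB in disk 5; 126 GB remain.
Put 172 GB in disk 6; 84 GB remain.
Put 225 GB in disk 7; 31 GB remain.
Put 163 GB in disk 8; 93 GB remain.
8 disks × 256 GB = 2048 GB; used 1499 GB; unused 549 GB.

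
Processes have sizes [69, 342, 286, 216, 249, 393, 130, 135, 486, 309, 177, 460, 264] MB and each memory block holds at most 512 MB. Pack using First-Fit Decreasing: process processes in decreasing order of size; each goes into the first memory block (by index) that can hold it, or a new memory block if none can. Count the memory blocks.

Sorted descending: 486, 460, 393, 342, 309, 286, 264, 249, 216, 177, 135, 130, 69.
memory block 1: place 486 MB, 26 MB left
memory block 2: place 460 MB, 52 MB left
memory block 3: place 393 MB, 119 MB left
memory block 4: place 342 MB, 170 MB left
memory block 5: place 309 MB, 203 MB left
memory block 6: place 286 MB, 226 MB left
memory block 7: place 264 MB, 248 MB left
memory block 8: place 249 MB, 263 MB left
memory block 6: place 216 MB, 10 MB left
memory block 5: place 177 MB, 26 MB left
memory block 4: place 135 MB, 35 MB left
memory block 7: place 130 MB, 118 MB left
memory block 3: place 69 MB, 50 MB left

8 memory blocks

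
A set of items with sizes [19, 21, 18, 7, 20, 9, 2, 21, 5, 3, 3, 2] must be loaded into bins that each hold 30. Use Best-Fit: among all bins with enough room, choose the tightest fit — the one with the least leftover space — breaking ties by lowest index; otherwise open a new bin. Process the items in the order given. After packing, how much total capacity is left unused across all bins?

20

Put 19 in bin 1; 11 remain.
Put 21 in bin 2; 9 remain.
Put 18 in bin 3; 12 remain.
Put 7 in bin 2; 2 remain.
Put 20 in bin 4; 10 remain.
Put 9 in bin 4; 1 remain.
Put 2 in bin 2; 0 remain.
Put 21 in bin 5; 9 remain.
Put 5 in bin 5; 4 remain.
Put 3 in bin 5; 1 remain.
Put 3 in bin 1; 8 remain.
Put 2 in bin 1; 6 remain.
5 bins × 30 = 150; used 130; unused 20.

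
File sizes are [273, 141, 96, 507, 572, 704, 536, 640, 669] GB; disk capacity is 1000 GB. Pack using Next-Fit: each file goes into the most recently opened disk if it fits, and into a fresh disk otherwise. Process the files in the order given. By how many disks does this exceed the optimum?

1

Next-Fit: [273,141,96] [507] [572] [704] [536] [640] [669] → 7 disks.
6 files exceed 500 GB (half the capacity), and no two of those can share a disk, so at least 6 disks are needed.
An optimal packing achieves that bound: [704,273] [669,141,96] [640] [572] [536] [507] → 6 disks.
Excess: 7 − 6 = 1.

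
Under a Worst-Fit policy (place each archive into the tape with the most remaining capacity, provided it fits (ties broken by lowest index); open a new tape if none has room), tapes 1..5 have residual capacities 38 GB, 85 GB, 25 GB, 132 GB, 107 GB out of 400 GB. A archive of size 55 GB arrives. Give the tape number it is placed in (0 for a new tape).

4

Tapes with room: tape 2 (85 GB), tape 4 (132 GB), tape 5 (107 GB).
Most room is tape 4 with 132 GB free.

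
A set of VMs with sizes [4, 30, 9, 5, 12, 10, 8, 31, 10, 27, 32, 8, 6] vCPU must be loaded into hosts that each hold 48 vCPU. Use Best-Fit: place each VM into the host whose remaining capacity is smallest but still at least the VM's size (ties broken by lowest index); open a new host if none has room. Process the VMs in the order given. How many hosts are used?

host 1: place 4 vCPU, 44 vCPU left
host 1: place 30 vCPU, 14 vCPU left
host 1: place 9 vCPU, 5 vCPU left
host 1: place 5 vCPU, 0 vCPU left
host 2: place 12 vCPU, 36 vCPU left
host 2: place 10 vCPU, 26 vCPU left
host 2: place 8 vCPU, 18 vCPU left
host 3: place 31 vCPU, 17 vCPU left
host 3: place 10 vCPU, 7 vCPU left
host 4: place 27 vCPU, 21 vCPU left
host 5: place 32 vCPU, 16 vCPU left
host 5: place 8 vCPU, 8 vCPU left
host 3: place 6 vCPU, 1 vCPU left
Final hosts: [4,30,9,5] [12,10,8] [31,10,6] [27] [32,8].

5 hosts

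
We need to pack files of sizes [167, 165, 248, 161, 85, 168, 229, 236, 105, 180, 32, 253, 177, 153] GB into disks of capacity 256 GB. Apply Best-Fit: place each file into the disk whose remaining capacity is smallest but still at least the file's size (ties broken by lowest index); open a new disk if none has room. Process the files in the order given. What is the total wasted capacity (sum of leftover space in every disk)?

713

167 GB → disk 1 (remaining 89 GB)
165 GB → disk 2 (remaining 91 GB)
248 GB → disk 3 (remaining 8 GB)
161 GB → disk 4 (remaining 95 GB)
85 GB → disk 1 (remaining 4 GB)
168 GB → disk 5 (remaining 88 GB)
229 GB → disk 6 (remaining 27 GB)
236 GB → disk 7 (remaining 20 GB)
105 GB → disk 8 (remaining 151 GB)
180 GB → disk 9 (remaining 76 GB)
32 GB → disk 9 (remaining 44 GB)
253 GB → disk 10 (remaining 3 GB)
177 GB → disk 11 (remaining 79 GB)
153 GB → disk 12 (remaining 103 GB)
12 disks × 256 GB = 3072 GB; used 2359 GB; unused 713 GB.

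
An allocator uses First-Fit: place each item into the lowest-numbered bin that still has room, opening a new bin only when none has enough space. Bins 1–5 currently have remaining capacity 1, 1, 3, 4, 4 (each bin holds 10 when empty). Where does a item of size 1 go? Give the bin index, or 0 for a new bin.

Bins with room: bin 1 (1), bin 2 (1), bin 3 (3), bin 4 (4), bin 5 (4).
The first with room is bin 1.

1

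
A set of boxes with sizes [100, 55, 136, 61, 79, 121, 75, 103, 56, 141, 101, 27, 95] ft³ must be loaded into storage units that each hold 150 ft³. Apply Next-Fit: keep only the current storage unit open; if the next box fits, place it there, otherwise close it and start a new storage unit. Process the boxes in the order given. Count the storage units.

100 ft³ → storage unit 1 (remaining 50 ft³)
55 ft³ → storage unit 2 (remaining 95 ft³)
136 ft³ → storage unit 3 (remaining 14 ft³)
61 ft³ → storage unit 4 (remaining 89 ft³)
79 ft³ → storage unit 4 (remaining 10 ft³)
121 ft³ → storage unit 5 (remaining 29 ft³)
75 ft³ → storage unit 6 (remaining 75 ft³)
103 ft³ → storage unit 7 (remaining 47 ft³)
56 ft³ → storage unit 8 (remaining 94 ft³)
141 ft³ → storage unit 9 (remaining 9 ft³)
101 ft³ → storage unit 10 (remaining 49 ft³)
27 ft³ → storage unit 10 (remaining 22 ft³)
95 ft³ → storage unit 11 (remaining 55 ft³)
Final storage units: [100] [55] [136] [61,79] [121] [75] [103] [56] [141] [101,27] [95].

11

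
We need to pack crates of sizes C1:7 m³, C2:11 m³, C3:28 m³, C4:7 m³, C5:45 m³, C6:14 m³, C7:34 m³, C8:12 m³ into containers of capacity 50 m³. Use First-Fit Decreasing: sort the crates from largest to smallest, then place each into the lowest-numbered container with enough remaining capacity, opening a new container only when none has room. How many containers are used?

Sorted descending: 45, 34, 28, 14, 12, 11, 7, 7.
Put 45 m³ in container 1; 5 m³ remain.
Put 34 m³ in container 2; 16 m³ remain.
Put 28 m³ in container 3; 22 m³ remain.
Put 14 m³ in container 2; 2 m³ remain.
Put 12 m³ in container 3; 10 m³ remain.
Put 11 m³ in container 4; 39 m³ remain.
Put 7 m³ in container 3; 3 m³ remain.
Put 7 m³ in container 4; 32 m³ remain.
Final containers: [45] [34,14] [28,12,7] [11,7].

4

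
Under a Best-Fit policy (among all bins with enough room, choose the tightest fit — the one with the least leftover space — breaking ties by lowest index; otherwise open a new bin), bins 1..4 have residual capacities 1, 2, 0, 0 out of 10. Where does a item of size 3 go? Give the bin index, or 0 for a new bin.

0

No bin has ≥ 3 free, so a new bin is opened.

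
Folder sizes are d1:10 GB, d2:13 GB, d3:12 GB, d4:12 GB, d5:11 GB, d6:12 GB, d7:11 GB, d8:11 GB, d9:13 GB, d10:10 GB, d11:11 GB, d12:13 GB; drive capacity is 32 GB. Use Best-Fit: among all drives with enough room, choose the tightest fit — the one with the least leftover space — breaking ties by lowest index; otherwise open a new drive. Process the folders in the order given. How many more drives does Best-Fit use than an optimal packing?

Best-Fit: [10,13] [12,12] [11,12] [11,11,10] [13,11] [13] → 6 drives.
Total size 139 GB; any packing needs at least ⌈139/32⌉ = 5 drives.
An optimal packing achieves that bound: [13,13] [13,12] [12,12] [11,11,10] [11,11,10] → 5 drives.
Excess: 6 − 5 = 1.

1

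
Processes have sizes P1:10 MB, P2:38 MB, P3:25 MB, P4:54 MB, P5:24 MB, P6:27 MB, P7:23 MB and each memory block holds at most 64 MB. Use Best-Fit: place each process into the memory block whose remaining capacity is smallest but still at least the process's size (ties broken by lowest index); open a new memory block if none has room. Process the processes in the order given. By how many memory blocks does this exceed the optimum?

0

Best-Fit: [10,38] [25,24] [54] [27,23] → 4 memory blocks.
Total size 201 MB; any packing needs at least ⌈201/64⌉ = 4 memory blocks.
So 4 is already optimal.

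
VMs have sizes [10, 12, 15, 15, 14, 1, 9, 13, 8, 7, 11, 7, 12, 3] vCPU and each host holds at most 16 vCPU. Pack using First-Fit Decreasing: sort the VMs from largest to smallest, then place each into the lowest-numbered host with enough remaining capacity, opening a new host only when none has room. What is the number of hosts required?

10

Sorted descending: 15, 15, 14, 13, 12, 12, 11, 10, 9, 8, 7, 7, 3, 1.
Put 15 vCPU in host 1; 1 vCPU remain.
Put 15 vCPU in host 2; 1 vCPU remain.
Put 14 vCPU in host 3; 2 vCPU remain.
Put 13 vCPU in host 4; 3 vCPU remain.
Put 12 vCPU in host 5; 4 vCPU remain.
Put 12 vCPU in host 6; 4 vCPU remain.
Put 11 vCPU in host 7; 5 vCPU remain.
Put 10 vCPU in host 8; 6 vCPU remain.
Put 9 vCPU in host 9; 7 vCPU remain.
Put 8 vCPU in host 10; 8 vCPU remain.
Put 7 vCPU in host 9; 0 vCPU remain.
Put 7 vCPU in host 10; 1 vCPU remain.
Put 3 vCPU in host 4; 0 vCPU remain.
Put 1 vCPU in host 1; 0 vCPU remain.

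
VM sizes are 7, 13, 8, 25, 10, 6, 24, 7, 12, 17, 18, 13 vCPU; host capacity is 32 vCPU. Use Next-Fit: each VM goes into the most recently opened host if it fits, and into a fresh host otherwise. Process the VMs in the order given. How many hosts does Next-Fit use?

7 vCPU → host 1 (remaining 25 vCPU)
13 vCPU → host 1 (remaining 12 vCPU)
8 vCPU → host 1 (remaining 4 vCPU)
25 vCPU → host 2 (remaining 7 vCPU)
10 vCPU → host 3 (remaining 22 vCPU)
6 vCPU → host 3 (remaining 16 vCPU)
24 vCPU → host 4 (remaining 8 vCPU)
7 vCPU → host 4 (remaining 1 vCPU)
12 vCPU → host 5 (remaining 20 vCPU)
17 vCPU → host 5 (remaining 3 vCPU)
18 vCPU → host 6 (remaining 14 vCPU)
13 vCPU → host 6 (remaining 1 vCPU)
Final hosts: [7,13,8] [25] [10,6] [24,7] [12,17] [18,13].

6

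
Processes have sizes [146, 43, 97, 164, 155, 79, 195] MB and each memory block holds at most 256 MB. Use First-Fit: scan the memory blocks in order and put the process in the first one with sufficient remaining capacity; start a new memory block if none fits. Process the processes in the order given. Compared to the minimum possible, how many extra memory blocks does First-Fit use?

First-Fit: [146,43] [97,155] [164,79] [195] → 4 memory blocks.
Total size 879 MB; any packing needs at least ⌈879/256⌉ = 4 memory blocks.
So 4 is already optimal.

0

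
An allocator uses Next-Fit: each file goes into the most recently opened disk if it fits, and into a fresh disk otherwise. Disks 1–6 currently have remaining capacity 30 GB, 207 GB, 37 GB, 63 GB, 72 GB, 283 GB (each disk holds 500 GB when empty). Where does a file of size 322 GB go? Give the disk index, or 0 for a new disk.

0

Next-Fit only looks at disk 6, which has 283 GB free.
322 GB does not fit, so a new disk is opened.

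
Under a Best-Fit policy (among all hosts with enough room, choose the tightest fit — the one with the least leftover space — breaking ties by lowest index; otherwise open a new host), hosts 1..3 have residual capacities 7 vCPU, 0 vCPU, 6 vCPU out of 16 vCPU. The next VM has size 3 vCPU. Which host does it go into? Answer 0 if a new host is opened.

Hosts with room: host 1 (7 vCPU), host 3 (6 vCPU).
Tightest fit is host 3 with 6 vCPU free.

3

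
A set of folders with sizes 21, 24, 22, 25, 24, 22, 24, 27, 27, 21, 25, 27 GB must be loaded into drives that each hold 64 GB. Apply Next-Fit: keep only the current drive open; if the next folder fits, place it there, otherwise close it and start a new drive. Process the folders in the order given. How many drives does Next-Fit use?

6

21 GB → drive 1 (remaining 43 GB)
24 GB → drive 1 (remaining 19 GB)
22 GB → drive 2 (remaining 42 GB)
25 GB → drive 2 (remaining 17 GB)
24 GB → drive 3 (remaining 40 GB)
22 GB → drive 3 (remaining 18 GB)
24 GB → drive 4 (remaining 40 GB)
27 GB → drive 4 (remaining 13 GB)
27 GB → drive 5 (remaining 37 GB)
21 GB → drive 5 (remaining 16 GB)
25 GB → drive 6 (remaining 39 GB)
27 GB → drive 6 (remaining 12 GB)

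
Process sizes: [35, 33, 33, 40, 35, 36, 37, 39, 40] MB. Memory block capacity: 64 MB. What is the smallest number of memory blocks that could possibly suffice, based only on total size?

Total size = 35 + 33 + 33 + 40 + 35 + 36 + 37 + 39 + 40 = 328 MB.
⌈328 / 64⌉ = 6.

6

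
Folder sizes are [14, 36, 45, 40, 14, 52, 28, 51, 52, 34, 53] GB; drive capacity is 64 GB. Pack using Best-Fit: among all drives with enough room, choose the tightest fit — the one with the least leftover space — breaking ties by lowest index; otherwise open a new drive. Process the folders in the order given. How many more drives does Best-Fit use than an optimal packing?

Best-Fit: [14,36,14] [45] [40] [52] [28,34] [51] [52] [53] → 8 drives.
8 folders exceed 32 GB (half the capacity), and no two of those can share a drive, so at least 8 drives are needed.
So 8 is already optimal.

0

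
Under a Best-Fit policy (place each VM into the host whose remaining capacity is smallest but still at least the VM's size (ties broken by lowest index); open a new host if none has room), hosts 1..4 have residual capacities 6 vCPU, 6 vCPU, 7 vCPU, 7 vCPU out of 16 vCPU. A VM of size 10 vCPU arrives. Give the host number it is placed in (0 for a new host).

No host has ≥ 10 vCPU free, so a new host is opened.

0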